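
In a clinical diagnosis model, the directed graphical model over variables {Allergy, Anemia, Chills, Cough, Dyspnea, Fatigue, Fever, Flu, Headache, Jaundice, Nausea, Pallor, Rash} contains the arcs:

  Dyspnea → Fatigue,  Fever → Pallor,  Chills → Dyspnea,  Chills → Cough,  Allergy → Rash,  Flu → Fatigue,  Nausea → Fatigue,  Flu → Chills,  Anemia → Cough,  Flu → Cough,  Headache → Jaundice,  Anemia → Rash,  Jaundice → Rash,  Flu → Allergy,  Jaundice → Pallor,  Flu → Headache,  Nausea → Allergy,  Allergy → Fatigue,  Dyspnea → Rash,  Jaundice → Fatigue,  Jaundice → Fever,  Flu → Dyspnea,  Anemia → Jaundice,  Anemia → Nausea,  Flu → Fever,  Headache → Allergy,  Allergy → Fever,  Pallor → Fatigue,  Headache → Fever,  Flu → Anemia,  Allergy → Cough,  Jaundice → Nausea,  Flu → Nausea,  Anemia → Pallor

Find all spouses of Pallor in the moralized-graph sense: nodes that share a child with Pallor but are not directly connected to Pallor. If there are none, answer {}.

Children of Pallor: Fatigue.
  Fatigue: Allergy, Dyspnea, Flu, Jaundice, Nausea
Excluding nodes already adjacent to Pallor (Anemia, Fatigue, Fever, Jaundice), the co-parent-only contribution is {Allergy, Dyspnea, Flu, Nausea}.

{Allergy, Dyspnea, Flu, Nausea}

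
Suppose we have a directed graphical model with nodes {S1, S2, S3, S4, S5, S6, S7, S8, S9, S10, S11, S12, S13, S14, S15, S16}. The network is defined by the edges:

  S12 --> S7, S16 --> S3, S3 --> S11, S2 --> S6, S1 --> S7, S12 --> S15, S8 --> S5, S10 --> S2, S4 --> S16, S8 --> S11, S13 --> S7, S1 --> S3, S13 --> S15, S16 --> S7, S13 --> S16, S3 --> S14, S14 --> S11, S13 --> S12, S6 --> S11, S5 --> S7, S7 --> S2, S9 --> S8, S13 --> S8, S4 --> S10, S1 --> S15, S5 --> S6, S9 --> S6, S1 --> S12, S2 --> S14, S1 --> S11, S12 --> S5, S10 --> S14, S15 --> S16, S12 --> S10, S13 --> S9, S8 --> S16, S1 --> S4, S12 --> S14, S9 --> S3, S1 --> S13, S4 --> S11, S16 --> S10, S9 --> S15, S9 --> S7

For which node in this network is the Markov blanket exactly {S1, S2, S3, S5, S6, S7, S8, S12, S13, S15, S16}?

The target node must have every member of {S1, S2, S3, S5, S6, S7, S8, S12, S13, S15, S16} as a parent, child, or co-parent, and no others.
Parents of S9: S13; children: S3, S6, S7, S8, S15; co-parents: S1, S2, S5, S12, S13, S16.
These exactly cover the given set, so the node is S9.

S9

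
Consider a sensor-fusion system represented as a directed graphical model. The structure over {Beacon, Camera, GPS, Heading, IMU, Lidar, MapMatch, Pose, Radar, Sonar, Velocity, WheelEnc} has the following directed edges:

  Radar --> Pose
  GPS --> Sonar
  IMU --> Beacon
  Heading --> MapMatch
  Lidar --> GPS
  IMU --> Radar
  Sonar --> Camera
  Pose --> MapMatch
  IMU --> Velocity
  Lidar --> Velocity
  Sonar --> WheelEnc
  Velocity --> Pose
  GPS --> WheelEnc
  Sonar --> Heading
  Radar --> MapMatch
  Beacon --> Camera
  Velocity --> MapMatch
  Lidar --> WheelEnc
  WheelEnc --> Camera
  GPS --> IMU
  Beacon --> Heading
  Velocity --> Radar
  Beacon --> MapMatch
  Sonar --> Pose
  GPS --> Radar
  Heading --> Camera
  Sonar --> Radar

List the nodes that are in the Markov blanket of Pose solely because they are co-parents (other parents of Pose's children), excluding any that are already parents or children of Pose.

Children of Pose: MapMatch.
  MapMatch's other parents are Beacon, Heading, Radar, Velocity.
Excluding nodes already adjacent to Pose (MapMatch, Radar, Sonar, Velocity), the co-parent-only contribution is {Beacon, Heading}.

{Beacon, Heading}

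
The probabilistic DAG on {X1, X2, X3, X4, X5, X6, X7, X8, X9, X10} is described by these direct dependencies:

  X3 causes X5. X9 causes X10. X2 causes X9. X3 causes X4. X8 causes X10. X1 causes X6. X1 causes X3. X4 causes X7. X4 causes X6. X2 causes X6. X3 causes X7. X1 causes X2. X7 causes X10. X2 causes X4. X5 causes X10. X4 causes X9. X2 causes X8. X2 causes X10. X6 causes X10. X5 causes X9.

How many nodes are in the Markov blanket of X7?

Parents of X7: X3, X4.
X7 has child X10.
Other parents of X7's children:
  parents(X10) \ {X7} = {X2, X5, X6, X8, X9}.
MB(X7) = {X2, X3, X4, X5, X6, X8, X9, X10}, which has 8 nodes.

8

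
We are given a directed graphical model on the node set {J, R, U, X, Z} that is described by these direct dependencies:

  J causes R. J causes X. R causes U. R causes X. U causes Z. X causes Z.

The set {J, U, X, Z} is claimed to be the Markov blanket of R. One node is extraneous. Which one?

By definition, MB(R) is built from R's parents, R's children, and the co-parents of R.
Pa(R) = {J}.
Ch(R) = {U, X}.
Other parents of R's children:
  U: no additional parents.
  X's other parent is J.
MB(R) = {J, U, X}.
Z is neither a parent, child, nor co-parent of R, so it does not belong.

Z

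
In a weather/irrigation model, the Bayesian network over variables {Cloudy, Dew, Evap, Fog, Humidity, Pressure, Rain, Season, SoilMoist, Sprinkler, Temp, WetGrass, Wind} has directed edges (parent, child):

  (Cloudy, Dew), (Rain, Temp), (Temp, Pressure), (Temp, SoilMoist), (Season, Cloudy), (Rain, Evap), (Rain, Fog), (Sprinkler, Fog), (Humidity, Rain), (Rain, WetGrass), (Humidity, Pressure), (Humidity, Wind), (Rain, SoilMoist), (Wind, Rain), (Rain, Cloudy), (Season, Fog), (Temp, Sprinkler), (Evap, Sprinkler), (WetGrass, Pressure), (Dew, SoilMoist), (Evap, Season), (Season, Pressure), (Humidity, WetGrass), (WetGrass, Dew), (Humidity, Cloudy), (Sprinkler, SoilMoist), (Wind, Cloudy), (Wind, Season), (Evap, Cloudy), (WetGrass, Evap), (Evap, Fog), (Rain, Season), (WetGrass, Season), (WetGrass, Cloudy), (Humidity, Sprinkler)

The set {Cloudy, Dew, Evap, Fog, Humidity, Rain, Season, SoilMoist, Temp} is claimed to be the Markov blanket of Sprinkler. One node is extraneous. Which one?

Cloudy

Recall MB(v) = parents ∪ children ∪ spouses, where spouses are the other parents of v's children.
Sprinkler's parents: Evap, Humidity, Temp.
Children of Sprinkler: Fog, SoilMoist.
Co-parents of Sprinkler (other parents of its children):
  parents(Fog) \ {Sprinkler} = {Evap, Rain, Season}.
  parents(SoilMoist) \ {Sprinkler} = {Dew, Rain, Temp}.
MB(Sprinkler) = {Dew, Evap, Fog, Humidity, Rain, Season, SoilMoist, Temp}.
Cloudy is neither a parent, child, nor co-parent of Sprinkler, so it does not belong.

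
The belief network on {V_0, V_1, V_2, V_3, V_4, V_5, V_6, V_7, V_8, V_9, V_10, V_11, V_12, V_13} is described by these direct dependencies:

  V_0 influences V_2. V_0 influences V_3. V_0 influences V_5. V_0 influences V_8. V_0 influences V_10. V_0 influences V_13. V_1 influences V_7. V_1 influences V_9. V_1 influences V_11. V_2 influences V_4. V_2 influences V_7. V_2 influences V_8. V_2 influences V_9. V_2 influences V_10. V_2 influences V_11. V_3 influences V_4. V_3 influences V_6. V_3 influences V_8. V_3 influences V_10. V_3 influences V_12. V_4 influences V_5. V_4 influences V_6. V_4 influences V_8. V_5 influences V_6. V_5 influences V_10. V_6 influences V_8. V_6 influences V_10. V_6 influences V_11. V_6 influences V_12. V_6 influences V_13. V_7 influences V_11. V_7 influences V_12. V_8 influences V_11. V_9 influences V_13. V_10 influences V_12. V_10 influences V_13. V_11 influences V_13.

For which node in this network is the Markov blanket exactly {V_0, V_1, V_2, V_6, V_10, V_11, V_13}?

V_9

The target node must have every member of {V_0, V_1, V_2, V_6, V_10, V_11, V_13} as a parent, child, or co-parent, and no others.
Parents of V_9: V_1, V_2; children: V_13; co-parents: V_0, V_6, V_10, V_11.
These exactly cover the given set, so the node is V_9.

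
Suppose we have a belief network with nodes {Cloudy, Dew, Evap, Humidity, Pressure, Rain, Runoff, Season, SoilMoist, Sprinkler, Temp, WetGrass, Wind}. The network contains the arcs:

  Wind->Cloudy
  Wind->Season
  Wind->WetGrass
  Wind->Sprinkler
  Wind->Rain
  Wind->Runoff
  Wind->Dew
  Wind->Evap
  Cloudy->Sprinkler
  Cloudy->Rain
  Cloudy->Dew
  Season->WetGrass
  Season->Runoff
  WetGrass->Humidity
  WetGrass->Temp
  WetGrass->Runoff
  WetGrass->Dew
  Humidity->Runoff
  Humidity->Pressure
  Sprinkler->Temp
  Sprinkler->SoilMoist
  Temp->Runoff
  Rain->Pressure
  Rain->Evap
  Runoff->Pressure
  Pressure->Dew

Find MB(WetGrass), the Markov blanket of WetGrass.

Ch(WetGrass) = {Dew, Humidity, Runoff, Temp}.
WetGrass's parents: Season, Wind.
For each child, the remaining parents (spouses of WetGrass):
  Humidity has no other parent.
  parents(Temp) \ {WetGrass} = {Sprinkler}.
  Runoff also has parents Humidity, Season, Temp, Wind.
  parents(Dew) \ {WetGrass} = {Cloudy, Pressure, Wind}.
MB(WetGrass) = {Cloudy, Dew, Humidity, Pressure, Runoff, Season, Sprinkler, Temp, Wind}.

{Cloudy, Dew, Humidity, Pressure, Runoff, Season, Sprinkler, Temp, Wind}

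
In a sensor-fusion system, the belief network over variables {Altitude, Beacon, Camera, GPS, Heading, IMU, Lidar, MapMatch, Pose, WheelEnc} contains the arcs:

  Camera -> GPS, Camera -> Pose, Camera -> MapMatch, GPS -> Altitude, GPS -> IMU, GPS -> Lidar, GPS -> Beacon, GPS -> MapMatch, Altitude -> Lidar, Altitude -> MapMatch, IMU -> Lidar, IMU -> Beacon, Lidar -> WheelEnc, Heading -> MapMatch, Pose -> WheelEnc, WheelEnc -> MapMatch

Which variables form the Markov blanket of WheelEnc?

{Altitude, Camera, GPS, Heading, Lidar, MapMatch, Pose}

Pa(WheelEnc) = {Lidar, Pose}.
Children of WheelEnc: MapMatch.
Parents of each child, excluding WheelEnc:
  MapMatch's other parents are Altitude, Camera, GPS, Heading.
Union: {Lidar, Pose} ∪ {MapMatch} ∪ {Altitude, Camera, GPS, Heading} = {Altitude, Camera, GPS, Heading, Lidar, MapMatch, Pose}.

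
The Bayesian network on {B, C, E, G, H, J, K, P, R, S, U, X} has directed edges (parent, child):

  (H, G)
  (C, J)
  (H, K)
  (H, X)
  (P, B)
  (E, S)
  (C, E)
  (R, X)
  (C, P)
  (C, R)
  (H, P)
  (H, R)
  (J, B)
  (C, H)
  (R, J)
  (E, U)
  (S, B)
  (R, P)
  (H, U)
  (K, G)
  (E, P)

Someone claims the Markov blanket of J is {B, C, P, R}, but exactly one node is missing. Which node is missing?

S

Pa(J) = {C, R}.
Children of J: B.
Parents of each child, excluding J:
  B: P, S
MB(J) = {B, C, P, R, S}.
Comparing with the claimed set, S is missing.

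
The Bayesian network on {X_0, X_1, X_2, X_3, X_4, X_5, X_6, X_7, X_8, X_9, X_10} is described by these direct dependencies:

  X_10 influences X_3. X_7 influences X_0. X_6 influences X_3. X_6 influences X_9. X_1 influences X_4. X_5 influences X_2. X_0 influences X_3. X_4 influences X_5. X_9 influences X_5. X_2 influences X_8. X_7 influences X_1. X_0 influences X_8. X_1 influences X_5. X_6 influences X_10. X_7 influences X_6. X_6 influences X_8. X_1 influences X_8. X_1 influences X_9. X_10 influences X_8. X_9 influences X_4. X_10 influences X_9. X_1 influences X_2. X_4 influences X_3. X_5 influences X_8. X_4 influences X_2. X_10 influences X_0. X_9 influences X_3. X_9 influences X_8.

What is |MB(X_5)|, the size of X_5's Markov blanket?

8

X_5's parents: X_1, X_4, X_9.
Children of X_5: X_2, X_8.
For each child, the remaining parents (spouses of X_5):
  parents(X_2) \ {X_5} = {X_1, X_4}.
  parents(X_8) \ {X_5} = {X_0, X_1, X_2, X_6, X_9, X_10}.
MB(X_5) = {X_0, X_1, X_2, X_4, X_6, X_8, X_9, X_10}, which has 8 nodes.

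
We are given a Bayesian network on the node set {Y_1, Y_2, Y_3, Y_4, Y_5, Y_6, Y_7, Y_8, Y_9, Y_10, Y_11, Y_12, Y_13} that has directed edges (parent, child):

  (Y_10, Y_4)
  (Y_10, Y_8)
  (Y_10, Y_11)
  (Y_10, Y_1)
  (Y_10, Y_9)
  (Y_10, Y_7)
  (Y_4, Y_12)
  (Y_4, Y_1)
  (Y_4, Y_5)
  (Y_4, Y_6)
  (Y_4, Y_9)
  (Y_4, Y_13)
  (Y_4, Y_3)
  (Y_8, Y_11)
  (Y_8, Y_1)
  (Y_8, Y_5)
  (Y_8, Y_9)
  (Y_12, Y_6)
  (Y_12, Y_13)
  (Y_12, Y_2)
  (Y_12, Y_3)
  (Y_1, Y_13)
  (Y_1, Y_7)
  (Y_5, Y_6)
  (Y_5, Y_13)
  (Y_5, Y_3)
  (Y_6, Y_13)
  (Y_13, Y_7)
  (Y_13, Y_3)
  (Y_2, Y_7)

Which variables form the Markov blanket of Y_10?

Y_10 has no parents.
Ch(Y_10) = {Y_1, Y_4, Y_7, Y_8, Y_9, Y_11}.
For each child, the remaining parents (spouses of Y_10):
  Y_4 has no other parent.
  Y_8: no additional parents.
  parents(Y_11) \ {Y_10} = {Y_8}.
  parents(Y_1) \ {Y_10} = {Y_4, Y_8}.
  Y_9's other parents are Y_4, Y_8.
  Y_7 also has parents Y_1, Y_2, Y_13.
Union: {} ∪ {Y_1, Y_4, Y_7, Y_8, Y_9, Y_11} ∪ {Y_1, Y_2, Y_4, Y_8, Y_13} = {Y_1, Y_2, Y_4, Y_7, Y_8, Y_9, Y_11, Y_13}.

{Y_1, Y_2, Y_4, Y_7, Y_8, Y_9, Y_11, Y_13}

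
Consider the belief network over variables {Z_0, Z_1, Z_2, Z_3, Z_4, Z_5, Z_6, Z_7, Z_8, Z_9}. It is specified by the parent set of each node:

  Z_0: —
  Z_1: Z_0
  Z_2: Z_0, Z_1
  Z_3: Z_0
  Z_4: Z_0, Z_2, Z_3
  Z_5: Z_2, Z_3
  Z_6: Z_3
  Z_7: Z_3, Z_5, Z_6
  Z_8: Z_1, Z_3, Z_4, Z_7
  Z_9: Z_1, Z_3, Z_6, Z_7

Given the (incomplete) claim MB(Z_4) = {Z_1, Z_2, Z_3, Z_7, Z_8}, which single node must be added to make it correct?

The Markov blanket of a node is its parents, its children, and the other parents of its children.
Parents of Z_4: Z_0, Z_2, Z_3.
Ch(Z_4) = {Z_8}.
Other parents of Z_4's children:
  Z_8: Z_1, Z_3, Z_7
MB(Z_4) = {Z_0, Z_1, Z_2, Z_3, Z_7, Z_8}.
Comparing with the claimed set, Z_0 is missing.

Z_0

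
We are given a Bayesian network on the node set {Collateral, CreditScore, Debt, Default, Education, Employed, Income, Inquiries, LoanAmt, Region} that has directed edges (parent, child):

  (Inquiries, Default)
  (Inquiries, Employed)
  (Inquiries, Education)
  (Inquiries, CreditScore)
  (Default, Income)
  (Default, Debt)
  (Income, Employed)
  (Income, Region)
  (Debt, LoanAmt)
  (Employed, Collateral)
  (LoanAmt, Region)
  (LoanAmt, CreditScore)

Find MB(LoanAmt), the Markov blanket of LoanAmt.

{CreditScore, Debt, Income, Inquiries, Region}

The Markov blanket of a node is its parents, its children, and the other parents of its children.
Pa(LoanAmt) = {Debt}.
LoanAmt's children: CreditScore, Region.
Co-parents of LoanAmt (other parents of its children):
  Region's other parent is Income.
  parents(CreditScore) \ {LoanAmt} = {Inquiries}.
Taking the union gives {CreditScore, Debt, Income, Inquiries, Region}.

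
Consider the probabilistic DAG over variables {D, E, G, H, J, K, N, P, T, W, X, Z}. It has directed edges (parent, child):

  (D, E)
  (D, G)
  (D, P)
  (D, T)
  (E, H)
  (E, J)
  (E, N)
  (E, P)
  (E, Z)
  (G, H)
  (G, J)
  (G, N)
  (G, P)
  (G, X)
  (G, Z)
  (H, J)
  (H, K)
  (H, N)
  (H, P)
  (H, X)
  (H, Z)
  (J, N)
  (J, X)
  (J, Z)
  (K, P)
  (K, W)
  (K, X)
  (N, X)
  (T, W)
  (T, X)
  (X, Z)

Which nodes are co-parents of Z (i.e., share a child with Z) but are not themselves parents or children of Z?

{}

Z has no children, so it has no co-parents. The set is empty.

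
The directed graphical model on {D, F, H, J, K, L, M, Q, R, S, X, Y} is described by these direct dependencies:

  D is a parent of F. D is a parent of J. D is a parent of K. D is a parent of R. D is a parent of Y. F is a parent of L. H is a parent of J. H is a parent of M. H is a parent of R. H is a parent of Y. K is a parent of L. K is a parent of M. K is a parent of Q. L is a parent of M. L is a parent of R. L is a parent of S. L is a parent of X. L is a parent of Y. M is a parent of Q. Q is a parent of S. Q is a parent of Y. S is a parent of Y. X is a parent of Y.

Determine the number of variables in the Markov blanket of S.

6

A node's Markov blanket = Pa ∪ Ch ∪ (parents of Ch other than the node itself).
S's parents: L, Q.
S has child Y.
For each child, the remaining parents (spouses of S):
  Y's other parents are D, H, L, Q, X.
MB(S) = {D, H, L, Q, X, Y}, which has 6 nodes.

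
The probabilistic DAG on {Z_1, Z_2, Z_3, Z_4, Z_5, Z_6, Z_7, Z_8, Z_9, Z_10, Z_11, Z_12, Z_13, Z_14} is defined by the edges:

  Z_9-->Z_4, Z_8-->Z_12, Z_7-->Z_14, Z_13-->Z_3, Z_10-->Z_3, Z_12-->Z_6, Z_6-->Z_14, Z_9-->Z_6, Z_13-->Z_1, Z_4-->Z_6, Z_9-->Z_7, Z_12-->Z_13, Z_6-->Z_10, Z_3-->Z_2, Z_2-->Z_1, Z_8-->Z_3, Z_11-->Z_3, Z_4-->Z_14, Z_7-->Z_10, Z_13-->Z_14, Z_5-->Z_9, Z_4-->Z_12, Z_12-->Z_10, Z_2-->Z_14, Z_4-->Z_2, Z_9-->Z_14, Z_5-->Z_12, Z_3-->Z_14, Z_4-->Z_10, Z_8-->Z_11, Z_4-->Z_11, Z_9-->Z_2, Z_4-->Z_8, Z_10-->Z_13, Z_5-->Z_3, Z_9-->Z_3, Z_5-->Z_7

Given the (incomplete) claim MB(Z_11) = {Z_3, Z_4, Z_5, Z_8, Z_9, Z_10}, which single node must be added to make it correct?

Z_13

Children of Z_11: Z_3.
Parents of Z_11: Z_4, Z_8.
Co-parents of Z_11 (other parents of its children):
  Z_3: Z_5, Z_8, Z_9, Z_10, Z_13
MB(Z_11) = {Z_3, Z_4, Z_5, Z_8, Z_9, Z_10, Z_13}.
Comparing with the claimed set, Z_13 is missing.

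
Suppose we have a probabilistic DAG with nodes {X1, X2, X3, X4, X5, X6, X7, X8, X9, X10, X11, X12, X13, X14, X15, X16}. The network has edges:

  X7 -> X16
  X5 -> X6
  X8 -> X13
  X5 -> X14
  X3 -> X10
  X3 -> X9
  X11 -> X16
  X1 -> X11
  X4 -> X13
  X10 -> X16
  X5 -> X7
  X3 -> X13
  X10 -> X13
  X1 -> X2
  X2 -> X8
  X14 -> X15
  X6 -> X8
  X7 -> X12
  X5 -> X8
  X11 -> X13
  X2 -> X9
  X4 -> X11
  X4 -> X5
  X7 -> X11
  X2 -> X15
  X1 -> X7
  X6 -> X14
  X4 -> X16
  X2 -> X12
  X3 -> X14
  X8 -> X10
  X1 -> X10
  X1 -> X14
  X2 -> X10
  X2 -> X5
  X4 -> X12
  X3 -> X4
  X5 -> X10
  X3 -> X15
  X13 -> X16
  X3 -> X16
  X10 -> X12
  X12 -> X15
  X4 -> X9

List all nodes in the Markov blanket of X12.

{X2, X3, X4, X7, X10, X14, X15}

X12 has parents X2, X4, X7, X10.
Children of X12: X15.
Co-parents of X12 (other parents of its children):
  X15's other parents are X2, X3, X14.
MB(X12) = {X2, X3, X4, X7, X10, X14, X15}.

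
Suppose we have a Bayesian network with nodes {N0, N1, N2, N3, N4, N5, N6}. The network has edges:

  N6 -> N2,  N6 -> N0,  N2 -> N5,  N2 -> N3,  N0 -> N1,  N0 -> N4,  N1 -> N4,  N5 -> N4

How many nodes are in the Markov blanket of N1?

Pa(N1) = {N0}.
Children of N1: N4.
Other parents of N1's children:
  N4: N0, N5
MB(N1) = {N0, N4, N5}, which has 3 nodes.

3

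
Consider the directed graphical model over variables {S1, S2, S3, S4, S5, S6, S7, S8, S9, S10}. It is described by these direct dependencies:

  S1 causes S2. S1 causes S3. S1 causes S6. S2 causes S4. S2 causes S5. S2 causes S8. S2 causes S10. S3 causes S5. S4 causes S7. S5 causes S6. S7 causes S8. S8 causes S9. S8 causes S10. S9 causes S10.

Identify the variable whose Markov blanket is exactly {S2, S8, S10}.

S9

The target node must have every member of {S2, S8, S10} as a parent, child, or co-parent, and no others.
Parents of S9: S8; children: S10; co-parents: S2, S8.
These exactly cover the given set, so the node is S9.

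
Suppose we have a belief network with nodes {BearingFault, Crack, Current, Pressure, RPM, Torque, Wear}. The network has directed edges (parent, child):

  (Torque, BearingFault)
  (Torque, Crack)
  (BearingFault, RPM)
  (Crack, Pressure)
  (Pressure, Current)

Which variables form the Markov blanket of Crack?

{Pressure, Torque}

A node's Markov blanket = Pa ∪ Ch ∪ (parents of Ch other than the node itself).
Crack's parents: Torque.
Ch(Crack) = {Pressure}.
Co-parents of Crack (other parents of its children):
  Pressure: —
MB(Crack) = {Pressure, Torque}.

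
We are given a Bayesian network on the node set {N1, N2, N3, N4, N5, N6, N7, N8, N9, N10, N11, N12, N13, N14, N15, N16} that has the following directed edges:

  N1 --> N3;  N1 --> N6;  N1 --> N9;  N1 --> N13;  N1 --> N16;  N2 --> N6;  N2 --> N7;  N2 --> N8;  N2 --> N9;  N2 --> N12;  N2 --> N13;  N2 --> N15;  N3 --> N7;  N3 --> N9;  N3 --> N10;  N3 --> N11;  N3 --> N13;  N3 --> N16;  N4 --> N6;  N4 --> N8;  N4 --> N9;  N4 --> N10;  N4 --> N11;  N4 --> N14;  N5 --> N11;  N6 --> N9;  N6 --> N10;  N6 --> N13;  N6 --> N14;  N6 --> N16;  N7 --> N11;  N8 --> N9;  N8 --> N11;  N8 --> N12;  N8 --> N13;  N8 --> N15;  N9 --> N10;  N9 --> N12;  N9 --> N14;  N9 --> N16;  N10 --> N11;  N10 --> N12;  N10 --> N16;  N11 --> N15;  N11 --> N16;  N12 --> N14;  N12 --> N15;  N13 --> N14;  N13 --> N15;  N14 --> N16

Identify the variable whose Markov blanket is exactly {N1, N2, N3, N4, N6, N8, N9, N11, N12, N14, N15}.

The target node must have every member of {N1, N2, N3, N4, N6, N8, N9, N11, N12, N14, N15} as a parent, child, or co-parent, and no others.
Parents of N13: N1, N2, N3, N6, N8; children: N14, N15; co-parents: N2, N4, N6, N8, N9, N11, N12.
These exactly cover the given set, so the node is N13.

N13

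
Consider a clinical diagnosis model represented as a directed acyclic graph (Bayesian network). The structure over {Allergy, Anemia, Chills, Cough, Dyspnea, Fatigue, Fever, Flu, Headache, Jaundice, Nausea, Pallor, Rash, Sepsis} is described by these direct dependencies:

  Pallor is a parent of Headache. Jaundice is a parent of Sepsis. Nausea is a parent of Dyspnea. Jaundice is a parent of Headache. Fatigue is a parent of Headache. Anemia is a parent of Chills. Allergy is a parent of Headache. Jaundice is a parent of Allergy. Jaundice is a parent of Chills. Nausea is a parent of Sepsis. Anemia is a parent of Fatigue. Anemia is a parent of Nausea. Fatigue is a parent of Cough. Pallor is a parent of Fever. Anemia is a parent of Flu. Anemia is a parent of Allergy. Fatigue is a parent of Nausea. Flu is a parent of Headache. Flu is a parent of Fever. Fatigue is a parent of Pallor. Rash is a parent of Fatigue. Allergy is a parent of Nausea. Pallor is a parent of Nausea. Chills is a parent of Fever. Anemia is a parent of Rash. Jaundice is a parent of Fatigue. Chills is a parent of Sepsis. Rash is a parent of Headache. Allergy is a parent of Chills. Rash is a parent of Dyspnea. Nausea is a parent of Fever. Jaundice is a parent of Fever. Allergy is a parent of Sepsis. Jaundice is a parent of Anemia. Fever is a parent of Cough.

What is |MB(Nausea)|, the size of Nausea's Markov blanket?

Nausea has parents Allergy, Anemia, Fatigue, Pallor.
Ch(Nausea) = {Dyspnea, Fever, Sepsis}.
Other parents of Nausea's children:
  parents(Fever) \ {Nausea} = {Chills, Flu, Jaundice, Pallor}.
  Sepsis's other parents are Allergy, Chills, Jaundice.
  Dyspnea also has parent Rash.
MB(Nausea) = {Allergy, Anemia, Chills, Dyspnea, Fatigue, Fever, Flu, Jaundice, Pallor, Rash, Sepsis}, which has 11 nodes.

11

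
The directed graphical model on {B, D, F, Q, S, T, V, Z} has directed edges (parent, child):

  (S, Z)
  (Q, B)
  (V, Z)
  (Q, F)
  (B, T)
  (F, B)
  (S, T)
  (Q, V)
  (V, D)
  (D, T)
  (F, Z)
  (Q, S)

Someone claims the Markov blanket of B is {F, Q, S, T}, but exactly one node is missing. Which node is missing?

D

A node's Markov blanket = Pa ∪ Ch ∪ (parents of Ch other than the node itself).
Pa(B) = {F, Q}.
Children of B: T.
Co-parents of B (other parents of its children):
  parents(T) \ {B} = {D, S}.
MB(B) = {D, F, Q, S, T}.
Comparing with the claimed set, D is missing.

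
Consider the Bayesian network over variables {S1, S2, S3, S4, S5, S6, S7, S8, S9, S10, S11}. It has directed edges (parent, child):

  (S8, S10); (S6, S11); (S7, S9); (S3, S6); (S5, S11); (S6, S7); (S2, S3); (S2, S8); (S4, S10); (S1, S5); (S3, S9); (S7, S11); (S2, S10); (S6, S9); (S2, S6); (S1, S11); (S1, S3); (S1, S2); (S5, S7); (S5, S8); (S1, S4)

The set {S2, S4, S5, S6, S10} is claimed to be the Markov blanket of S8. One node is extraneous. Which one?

S6

S8's children: S10.
Pa(S8) = {S2, S5}.
Co-parents of S8 (other parents of its children):
  S10: S2, S4
MB(S8) = {S2, S4, S5, S10}.
S6 is neither a parent, child, nor co-parent of S8, so it does not belong.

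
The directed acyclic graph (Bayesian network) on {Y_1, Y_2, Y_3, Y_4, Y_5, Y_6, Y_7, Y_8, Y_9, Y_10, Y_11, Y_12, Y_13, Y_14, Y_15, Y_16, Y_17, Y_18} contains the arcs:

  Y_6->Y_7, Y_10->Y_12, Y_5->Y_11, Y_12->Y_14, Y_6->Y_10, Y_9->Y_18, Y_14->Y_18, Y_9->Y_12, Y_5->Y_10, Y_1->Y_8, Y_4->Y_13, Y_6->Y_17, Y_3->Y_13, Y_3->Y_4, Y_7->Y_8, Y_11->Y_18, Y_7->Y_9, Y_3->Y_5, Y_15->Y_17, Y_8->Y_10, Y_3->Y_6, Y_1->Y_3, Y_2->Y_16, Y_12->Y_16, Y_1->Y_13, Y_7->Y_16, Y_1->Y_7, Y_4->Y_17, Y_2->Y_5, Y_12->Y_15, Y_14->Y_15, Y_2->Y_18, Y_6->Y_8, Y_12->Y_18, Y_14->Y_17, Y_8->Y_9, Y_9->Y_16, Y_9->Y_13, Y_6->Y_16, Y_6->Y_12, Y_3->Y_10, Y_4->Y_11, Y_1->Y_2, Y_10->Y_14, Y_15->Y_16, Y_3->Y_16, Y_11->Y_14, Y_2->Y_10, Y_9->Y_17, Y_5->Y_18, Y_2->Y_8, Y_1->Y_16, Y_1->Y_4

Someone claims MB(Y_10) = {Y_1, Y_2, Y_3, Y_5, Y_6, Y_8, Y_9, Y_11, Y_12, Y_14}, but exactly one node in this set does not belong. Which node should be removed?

Pa(Y_10) = {Y_2, Y_3, Y_5, Y_6, Y_8}.
Ch(Y_10) = {Y_12, Y_14}.
Parents of each child, excluding Y_10:
  Y_12: Y_6, Y_9
  Y_14: Y_11, Y_12
MB(Y_10) = {Y_2, Y_3, Y_5, Y_6, Y_8, Y_9, Y_11, Y_12, Y_14}.
Y_1 is neither a parent, child, nor co-parent of Y_10, so it does not belong.

Y_1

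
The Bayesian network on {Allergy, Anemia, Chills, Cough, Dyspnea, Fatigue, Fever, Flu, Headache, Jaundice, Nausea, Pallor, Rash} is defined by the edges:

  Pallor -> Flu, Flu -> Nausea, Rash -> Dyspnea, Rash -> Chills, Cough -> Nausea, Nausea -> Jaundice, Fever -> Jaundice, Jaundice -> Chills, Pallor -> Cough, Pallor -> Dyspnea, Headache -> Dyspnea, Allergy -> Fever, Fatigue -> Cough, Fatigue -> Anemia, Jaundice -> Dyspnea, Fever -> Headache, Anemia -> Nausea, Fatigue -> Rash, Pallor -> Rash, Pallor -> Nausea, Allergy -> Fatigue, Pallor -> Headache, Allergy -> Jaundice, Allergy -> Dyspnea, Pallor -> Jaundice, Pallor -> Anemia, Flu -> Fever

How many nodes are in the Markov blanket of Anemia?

5

Children of Anemia: Nausea.
Anemia has parents Fatigue, Pallor.
Co-parents of Anemia (other parents of its children):
  Nausea: Cough, Flu, Pallor
MB(Anemia) = {Cough, Fatigue, Flu, Nausea, Pallor}, which has 5 nodes.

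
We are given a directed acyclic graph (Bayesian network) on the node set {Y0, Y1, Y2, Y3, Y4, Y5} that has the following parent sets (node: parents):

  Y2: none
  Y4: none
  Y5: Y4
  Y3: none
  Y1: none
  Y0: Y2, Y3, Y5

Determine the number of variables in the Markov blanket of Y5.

By definition, MB(Y5) is built from Y5's parents, Y5's children, and the co-parents of Y5.
Ch(Y5) = {Y0}.
Pa(Y5) = {Y4}.
Parents of each child, excluding Y5:
  Y0: Y2, Y3
MB(Y5) = {Y0, Y2, Y3, Y4}, which has 4 nodes.

4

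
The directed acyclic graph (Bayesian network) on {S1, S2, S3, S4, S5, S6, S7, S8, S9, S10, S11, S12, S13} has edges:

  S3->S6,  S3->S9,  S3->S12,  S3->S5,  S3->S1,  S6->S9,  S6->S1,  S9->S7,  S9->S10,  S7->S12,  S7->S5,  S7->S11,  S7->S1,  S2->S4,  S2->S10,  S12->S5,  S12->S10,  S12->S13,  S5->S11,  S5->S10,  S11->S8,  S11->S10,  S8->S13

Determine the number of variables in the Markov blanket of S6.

4

Pa(S6) = {S3}.
Children of S6: S1, S9.
Parents of each child, excluding S6:
  parents(S9) \ {S6} = {S3}.
  S1's other parents are S3, S7.
MB(S6) = {S1, S3, S7, S9}, which has 4 nodes.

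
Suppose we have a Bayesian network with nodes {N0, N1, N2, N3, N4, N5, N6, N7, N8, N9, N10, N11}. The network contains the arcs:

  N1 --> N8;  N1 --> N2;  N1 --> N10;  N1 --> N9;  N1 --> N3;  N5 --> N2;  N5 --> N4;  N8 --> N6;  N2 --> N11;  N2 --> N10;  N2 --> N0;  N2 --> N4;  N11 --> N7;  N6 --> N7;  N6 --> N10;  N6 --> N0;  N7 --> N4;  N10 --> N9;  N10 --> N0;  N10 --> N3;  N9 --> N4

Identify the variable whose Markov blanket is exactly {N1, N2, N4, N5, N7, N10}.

The target node must have every member of {N1, N2, N4, N5, N7, N10} as a parent, child, or co-parent, and no others.
Parents of N9: N1, N10; children: N4; co-parents: N2, N5, N7.
These exactly cover the given set, so the node is N9.

N9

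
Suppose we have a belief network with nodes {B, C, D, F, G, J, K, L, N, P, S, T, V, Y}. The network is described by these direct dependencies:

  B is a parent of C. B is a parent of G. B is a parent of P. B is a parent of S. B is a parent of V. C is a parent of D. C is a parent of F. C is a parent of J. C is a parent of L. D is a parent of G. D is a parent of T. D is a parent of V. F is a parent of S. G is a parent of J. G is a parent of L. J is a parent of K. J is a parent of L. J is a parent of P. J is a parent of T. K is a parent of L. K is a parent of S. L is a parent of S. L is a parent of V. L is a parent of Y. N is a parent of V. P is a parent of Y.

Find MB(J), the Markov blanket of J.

A node's Markov blanket = Pa ∪ Ch ∪ (parents of Ch other than the node itself).
Children of J: K, L, P, T.
J's parents: C, G.
Parents of each child, excluding J:
  K: —
  L: C, G, K
  P: B
  T: D
MB(J) = {B, C, D, G, K, L, P, T}.

{B, C, D, G, K, L, P, T}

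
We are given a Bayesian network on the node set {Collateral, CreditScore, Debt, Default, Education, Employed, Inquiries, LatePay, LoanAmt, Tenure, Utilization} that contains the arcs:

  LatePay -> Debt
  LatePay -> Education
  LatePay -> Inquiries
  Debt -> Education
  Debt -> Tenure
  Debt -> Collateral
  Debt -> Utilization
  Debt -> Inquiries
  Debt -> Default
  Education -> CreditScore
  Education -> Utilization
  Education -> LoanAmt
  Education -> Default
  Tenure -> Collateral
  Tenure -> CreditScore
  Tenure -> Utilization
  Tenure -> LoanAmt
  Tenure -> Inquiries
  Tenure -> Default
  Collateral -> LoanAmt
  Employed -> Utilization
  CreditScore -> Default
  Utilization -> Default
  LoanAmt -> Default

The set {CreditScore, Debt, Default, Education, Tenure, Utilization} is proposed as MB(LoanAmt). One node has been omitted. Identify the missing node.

LoanAmt's parents: Collateral, Education, Tenure.
Children of LoanAmt: Default.
Other parents of LoanAmt's children:
  Default also has parents CreditScore, Debt, Education, Tenure, Utilization.
MB(LoanAmt) = {Collateral, CreditScore, Debt, Default, Education, Tenure, Utilization}.
Comparing with the claimed set, Collateral is missing.

Collateral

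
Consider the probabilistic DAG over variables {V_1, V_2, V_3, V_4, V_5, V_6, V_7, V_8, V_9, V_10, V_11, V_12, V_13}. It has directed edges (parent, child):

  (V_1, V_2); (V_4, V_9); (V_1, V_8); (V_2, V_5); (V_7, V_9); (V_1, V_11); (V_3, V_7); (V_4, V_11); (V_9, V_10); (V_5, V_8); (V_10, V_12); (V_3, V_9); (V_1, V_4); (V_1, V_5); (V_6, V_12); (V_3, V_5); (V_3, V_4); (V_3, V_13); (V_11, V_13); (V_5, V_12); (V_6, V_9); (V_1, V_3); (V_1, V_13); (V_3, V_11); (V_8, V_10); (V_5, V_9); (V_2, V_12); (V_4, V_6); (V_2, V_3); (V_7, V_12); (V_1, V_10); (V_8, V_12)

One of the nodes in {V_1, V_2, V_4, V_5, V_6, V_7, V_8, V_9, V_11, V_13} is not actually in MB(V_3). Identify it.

V_8

The Markov blanket of a node is its parents, its children, and the other parents of its children.
V_3's children: V_4, V_5, V_7, V_9, V_11, V_13.
V_3's parents: V_1, V_2.
Parents of each child, excluding V_3:
  parents(V_4) \ {V_3} = {V_1}.
  parents(V_5) \ {V_3} = {V_1, V_2}.
  V_7: no additional parents.
  parents(V_9) \ {V_3} = {V_4, V_5, V_6, V_7}.
  V_11's other parents are V_1, V_4.
  V_13's other parents are V_1, V_11.
MB(V_3) = {V_1, V_2, V_4, V_5, V_6, V_7, V_9, V_11, V_13}.
V_8 is neither a parent, child, nor co-parent of V_3, so it does not belong.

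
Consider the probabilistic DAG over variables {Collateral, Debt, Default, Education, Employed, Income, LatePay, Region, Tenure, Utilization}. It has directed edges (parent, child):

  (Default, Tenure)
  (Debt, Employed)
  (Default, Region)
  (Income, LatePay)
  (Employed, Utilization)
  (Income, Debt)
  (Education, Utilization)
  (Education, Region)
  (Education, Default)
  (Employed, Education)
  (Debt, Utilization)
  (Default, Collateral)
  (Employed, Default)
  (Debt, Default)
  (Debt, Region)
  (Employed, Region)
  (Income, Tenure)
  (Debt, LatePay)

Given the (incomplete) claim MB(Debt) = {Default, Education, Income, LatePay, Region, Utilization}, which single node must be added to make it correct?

By definition, MB(Debt) is built from Debt's parents, Debt's children, and the co-parents of Debt.
Debt's parents: Income.
Debt's children: Default, Employed, LatePay, Region, Utilization.
Other parents of Debt's children:
  Employed has no other parent.
  Default also has parents Education, Employed.
  LatePay's other parent is Income.
  Region's other parents are Default, Education, Employed.
  parents(Utilization) \ {Debt} = {Education, Employed}.
MB(Debt) = {Default, Education, Employed, Income, LatePay, Region, Utilization}.
Comparing with the claimed set, Employed is missing.

Employed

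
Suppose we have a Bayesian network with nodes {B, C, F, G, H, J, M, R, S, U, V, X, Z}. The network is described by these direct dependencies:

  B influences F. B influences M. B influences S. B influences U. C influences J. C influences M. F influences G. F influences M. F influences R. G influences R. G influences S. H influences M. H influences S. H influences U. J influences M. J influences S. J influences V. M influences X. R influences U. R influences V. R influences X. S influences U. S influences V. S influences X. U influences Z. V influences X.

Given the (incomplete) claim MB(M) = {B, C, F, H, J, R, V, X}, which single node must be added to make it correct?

Pa(M) = {B, C, F, H, J}.
M has child X.
Parents of each child, excluding M:
  X's other parents are R, S, V.
MB(M) = {B, C, F, H, J, R, S, V, X}.
Comparing with the claimed set, S is missing.

S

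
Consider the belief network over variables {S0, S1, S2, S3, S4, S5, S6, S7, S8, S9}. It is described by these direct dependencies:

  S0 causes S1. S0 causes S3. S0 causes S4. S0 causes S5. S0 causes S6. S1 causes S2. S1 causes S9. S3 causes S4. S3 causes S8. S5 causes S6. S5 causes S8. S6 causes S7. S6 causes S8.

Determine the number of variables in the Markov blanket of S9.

By definition, MB(S9) is built from S9's parents, S9's children, and the co-parents of S9.
Parents of S9: S1.
S9's children: none.
With no children, S9 has no spouses; the co-parent set is empty.
MB(S9) = {S1}, which has 1 node.

1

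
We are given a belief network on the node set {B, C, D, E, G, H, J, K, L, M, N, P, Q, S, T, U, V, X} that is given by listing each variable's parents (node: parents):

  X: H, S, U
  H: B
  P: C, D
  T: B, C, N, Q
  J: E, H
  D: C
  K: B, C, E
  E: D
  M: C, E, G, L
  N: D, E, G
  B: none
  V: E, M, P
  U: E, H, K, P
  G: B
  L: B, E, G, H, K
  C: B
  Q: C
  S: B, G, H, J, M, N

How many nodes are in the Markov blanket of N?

11

Pa(N) = {D, E, G}.
Children of N: S, T.
Co-parents of N (other parents of its children):
  S: B, G, H, J, M
  T: B, C, Q
MB(N) = {B, C, D, E, G, H, J, M, Q, S, T}, which has 11 nodes.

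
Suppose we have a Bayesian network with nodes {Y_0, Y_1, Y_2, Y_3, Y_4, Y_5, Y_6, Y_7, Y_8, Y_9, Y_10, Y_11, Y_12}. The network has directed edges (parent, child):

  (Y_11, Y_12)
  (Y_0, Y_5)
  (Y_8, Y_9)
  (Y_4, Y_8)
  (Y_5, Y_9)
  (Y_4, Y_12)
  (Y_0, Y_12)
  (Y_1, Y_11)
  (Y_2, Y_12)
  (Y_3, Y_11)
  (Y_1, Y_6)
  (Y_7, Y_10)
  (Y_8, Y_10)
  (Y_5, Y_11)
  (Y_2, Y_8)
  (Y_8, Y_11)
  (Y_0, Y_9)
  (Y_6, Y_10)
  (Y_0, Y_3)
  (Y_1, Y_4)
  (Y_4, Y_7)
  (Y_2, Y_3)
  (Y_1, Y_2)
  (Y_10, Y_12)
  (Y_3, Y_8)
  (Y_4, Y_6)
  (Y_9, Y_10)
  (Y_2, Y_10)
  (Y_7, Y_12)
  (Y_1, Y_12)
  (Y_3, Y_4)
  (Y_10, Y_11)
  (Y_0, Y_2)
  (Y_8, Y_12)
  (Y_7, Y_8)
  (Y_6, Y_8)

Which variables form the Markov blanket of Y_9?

A node's Markov blanket = Pa ∪ Ch ∪ (parents of Ch other than the node itself).
Y_9 has child Y_10.
Y_9 has parents Y_0, Y_5, Y_8.
Parents of each child, excluding Y_9:
  Y_10's other parents are Y_2, Y_6, Y_7, Y_8.
So the Markov blanket of Y_9 is {Y_0, Y_2, Y_5, Y_6, Y_7, Y_8, Y_10}.

{Y_0, Y_2, Y_5, Y_6, Y_7, Y_8, Y_10}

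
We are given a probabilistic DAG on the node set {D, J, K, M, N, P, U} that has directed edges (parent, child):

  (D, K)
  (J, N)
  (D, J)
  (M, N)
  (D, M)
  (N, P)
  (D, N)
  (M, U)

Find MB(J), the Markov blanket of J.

The Markov blanket of a node is its parents, its children, and the other parents of its children.
J's parents: D.
J's children: N.
For each child, the remaining parents (spouses of J):
  N also has parents D, M.
MB(J) = {D, M, N}.

{D, M, N}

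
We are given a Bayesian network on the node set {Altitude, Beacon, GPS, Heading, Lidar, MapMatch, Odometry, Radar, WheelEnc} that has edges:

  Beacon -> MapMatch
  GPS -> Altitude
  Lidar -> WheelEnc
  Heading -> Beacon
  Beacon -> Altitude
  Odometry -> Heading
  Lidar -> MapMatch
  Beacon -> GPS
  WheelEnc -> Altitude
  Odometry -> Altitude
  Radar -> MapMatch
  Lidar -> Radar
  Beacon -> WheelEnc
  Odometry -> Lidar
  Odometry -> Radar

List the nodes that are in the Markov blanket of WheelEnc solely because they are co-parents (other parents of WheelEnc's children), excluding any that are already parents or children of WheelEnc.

{GPS, Odometry}

Children of WheelEnc: Altitude.
  parents(Altitude) \ {WheelEnc} = {Beacon, GPS, Odometry}.
Excluding nodes already adjacent to WheelEnc (Altitude, Beacon, Lidar), the co-parent-only contribution is {GPS, Odometry}.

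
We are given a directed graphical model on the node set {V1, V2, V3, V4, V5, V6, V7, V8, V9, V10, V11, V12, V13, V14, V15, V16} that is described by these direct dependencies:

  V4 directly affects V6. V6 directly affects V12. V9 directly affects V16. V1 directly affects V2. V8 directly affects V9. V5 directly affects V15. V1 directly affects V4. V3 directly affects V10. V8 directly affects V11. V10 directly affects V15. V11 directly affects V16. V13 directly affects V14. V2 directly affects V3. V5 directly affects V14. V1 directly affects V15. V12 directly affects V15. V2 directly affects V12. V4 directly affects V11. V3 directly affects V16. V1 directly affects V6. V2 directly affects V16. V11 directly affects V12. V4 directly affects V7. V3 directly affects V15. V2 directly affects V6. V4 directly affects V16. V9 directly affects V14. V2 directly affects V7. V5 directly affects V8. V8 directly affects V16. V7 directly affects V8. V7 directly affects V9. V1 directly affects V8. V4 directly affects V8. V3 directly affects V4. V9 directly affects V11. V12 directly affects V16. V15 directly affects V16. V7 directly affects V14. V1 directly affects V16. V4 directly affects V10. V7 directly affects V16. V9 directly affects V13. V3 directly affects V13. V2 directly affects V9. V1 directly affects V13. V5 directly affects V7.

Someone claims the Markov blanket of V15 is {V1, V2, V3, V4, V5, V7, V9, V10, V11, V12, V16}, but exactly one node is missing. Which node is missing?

V8

Pa(V15) = {V1, V3, V5, V10, V12}.
Ch(V15) = {V16}.
For each child, the remaining parents (spouses of V15):
  V16 also has parents V1, V2, V3, V4, V7, V8, V9, V11, V12.
MB(V15) = {V1, V2, V3, V4, V5, V7, V8, V9, V10, V11, V12, V16}.
Comparing with the claimed set, V8 is missing.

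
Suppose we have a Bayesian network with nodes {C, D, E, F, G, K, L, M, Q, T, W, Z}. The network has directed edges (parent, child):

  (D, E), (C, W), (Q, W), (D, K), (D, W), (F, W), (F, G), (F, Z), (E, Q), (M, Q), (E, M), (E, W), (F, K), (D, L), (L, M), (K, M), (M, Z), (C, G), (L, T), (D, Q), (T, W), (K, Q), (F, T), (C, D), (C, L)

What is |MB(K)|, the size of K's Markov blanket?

6

A node's Markov blanket = Pa ∪ Ch ∪ (parents of Ch other than the node itself).
Pa(K) = {D, F}.
K's children: M, Q.
For each child, the remaining parents (spouses of K):
  M also has parents E, L.
  Q also has parents D, E, M.
MB(K) = {D, E, F, L, M, Q}, which has 6 nodes.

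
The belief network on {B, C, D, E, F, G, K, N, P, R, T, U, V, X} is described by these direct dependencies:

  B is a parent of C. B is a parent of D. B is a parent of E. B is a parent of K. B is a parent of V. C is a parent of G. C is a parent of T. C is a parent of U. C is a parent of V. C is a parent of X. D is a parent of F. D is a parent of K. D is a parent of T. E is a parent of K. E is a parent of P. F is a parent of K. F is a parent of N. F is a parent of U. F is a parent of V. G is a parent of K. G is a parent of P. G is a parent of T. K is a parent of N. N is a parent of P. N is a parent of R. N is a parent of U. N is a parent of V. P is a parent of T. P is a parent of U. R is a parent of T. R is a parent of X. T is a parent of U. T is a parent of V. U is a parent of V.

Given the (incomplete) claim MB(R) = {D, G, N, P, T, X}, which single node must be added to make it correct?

Recall MB(v) = parents ∪ children ∪ spouses, where spouses are the other parents of v's children.
R has children T, X.
R has parent N.
For each child, the remaining parents (spouses of R):
  T: C, D, G, P
  X: C
MB(R) = {C, D, G, N, P, T, X}.
Comparing with the claimed set, C is missing.

C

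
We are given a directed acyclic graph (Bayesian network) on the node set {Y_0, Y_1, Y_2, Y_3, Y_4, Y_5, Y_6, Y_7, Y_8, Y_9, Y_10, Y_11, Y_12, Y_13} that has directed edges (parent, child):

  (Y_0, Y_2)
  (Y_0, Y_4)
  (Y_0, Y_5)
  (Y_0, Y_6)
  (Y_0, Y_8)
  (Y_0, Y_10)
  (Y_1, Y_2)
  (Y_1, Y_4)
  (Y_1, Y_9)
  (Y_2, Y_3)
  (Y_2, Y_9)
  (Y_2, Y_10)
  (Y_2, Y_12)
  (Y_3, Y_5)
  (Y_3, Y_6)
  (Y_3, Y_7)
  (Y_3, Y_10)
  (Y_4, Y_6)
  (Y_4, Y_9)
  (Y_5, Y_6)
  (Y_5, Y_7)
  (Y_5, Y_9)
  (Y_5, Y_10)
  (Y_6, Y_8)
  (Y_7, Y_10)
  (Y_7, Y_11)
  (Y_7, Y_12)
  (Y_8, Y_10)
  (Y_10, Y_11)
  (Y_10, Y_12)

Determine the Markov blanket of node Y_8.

{Y_0, Y_2, Y_3, Y_5, Y_6, Y_7, Y_10}

By definition, MB(Y_8) is built from Y_8's parents, Y_8's children, and the co-parents of Y_8.
Parents of Y_8: Y_0, Y_6.
Children of Y_8: Y_10.
Co-parents of Y_8 (other parents of its children):
  Y_10 also has parents Y_0, Y_2, Y_3, Y_5, Y_7.
MB(Y_8) = {Y_0, Y_2, Y_3, Y_5, Y_6, Y_7, Y_10}.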